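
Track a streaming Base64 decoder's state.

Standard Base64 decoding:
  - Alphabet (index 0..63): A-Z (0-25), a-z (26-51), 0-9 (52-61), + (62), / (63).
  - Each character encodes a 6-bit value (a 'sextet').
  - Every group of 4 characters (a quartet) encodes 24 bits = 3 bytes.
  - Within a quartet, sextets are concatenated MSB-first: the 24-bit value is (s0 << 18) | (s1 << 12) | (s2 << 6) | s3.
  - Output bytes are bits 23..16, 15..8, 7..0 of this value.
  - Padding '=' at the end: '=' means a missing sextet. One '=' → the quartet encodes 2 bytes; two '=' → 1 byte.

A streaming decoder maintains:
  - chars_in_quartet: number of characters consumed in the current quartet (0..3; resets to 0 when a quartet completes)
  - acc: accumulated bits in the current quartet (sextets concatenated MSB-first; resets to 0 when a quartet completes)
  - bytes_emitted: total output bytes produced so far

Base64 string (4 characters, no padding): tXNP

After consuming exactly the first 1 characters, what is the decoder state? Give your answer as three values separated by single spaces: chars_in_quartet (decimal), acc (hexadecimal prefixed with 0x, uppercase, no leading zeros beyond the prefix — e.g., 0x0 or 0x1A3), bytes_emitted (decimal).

Answer: 1 0x2D 0

Derivation:
After char 0 ('t'=45): chars_in_quartet=1 acc=0x2D bytes_emitted=0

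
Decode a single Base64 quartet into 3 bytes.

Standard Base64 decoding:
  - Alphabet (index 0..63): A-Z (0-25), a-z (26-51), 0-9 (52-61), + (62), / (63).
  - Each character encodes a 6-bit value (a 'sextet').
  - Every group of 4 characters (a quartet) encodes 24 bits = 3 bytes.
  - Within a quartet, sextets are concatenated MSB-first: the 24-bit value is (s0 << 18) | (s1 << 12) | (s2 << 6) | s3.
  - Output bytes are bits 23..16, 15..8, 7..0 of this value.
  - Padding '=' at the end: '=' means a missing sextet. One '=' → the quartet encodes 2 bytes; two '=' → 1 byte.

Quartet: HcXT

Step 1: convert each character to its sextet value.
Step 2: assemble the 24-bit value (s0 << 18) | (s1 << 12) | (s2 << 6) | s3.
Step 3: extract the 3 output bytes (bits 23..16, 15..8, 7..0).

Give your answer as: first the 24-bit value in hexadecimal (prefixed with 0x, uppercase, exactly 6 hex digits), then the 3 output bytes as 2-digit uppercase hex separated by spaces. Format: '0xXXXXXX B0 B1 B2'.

Sextets: H=7, c=28, X=23, T=19
24-bit: (7<<18) | (28<<12) | (23<<6) | 19
      = 0x1C0000 | 0x01C000 | 0x0005C0 | 0x000013
      = 0x1DC5D3
Bytes: (v>>16)&0xFF=1D, (v>>8)&0xFF=C5, v&0xFF=D3

Answer: 0x1DC5D3 1D C5 D3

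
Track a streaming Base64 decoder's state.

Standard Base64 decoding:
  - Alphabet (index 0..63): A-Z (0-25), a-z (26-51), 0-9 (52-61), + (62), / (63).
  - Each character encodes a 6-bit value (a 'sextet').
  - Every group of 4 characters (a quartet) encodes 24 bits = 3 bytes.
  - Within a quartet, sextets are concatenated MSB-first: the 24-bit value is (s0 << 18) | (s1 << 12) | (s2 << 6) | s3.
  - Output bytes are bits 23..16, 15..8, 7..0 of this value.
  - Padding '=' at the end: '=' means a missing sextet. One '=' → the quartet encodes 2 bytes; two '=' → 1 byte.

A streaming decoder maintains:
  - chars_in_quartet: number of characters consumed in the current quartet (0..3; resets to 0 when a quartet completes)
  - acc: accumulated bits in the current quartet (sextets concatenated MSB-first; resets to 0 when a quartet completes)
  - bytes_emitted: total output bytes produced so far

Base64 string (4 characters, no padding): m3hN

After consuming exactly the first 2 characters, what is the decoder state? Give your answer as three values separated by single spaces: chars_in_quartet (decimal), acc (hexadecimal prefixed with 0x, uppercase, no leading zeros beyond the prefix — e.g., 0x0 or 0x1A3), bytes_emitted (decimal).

Answer: 2 0x9B7 0

Derivation:
After char 0 ('m'=38): chars_in_quartet=1 acc=0x26 bytes_emitted=0
After char 1 ('3'=55): chars_in_quartet=2 acc=0x9B7 bytes_emitted=0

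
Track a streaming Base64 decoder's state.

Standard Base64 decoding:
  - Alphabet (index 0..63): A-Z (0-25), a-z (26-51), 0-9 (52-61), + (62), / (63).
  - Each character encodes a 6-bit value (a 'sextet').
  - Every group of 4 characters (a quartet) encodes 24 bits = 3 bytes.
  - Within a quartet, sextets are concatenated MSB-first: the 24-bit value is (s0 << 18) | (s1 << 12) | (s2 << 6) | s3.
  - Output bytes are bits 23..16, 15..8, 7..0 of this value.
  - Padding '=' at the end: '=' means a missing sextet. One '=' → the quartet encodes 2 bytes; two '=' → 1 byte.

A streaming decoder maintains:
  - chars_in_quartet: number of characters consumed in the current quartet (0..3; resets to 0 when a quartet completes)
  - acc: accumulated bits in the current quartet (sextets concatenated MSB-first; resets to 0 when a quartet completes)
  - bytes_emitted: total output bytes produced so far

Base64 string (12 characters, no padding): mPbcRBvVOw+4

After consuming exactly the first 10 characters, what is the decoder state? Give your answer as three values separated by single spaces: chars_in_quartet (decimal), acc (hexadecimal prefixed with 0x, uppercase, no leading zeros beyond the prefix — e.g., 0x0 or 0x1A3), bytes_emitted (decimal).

After char 0 ('m'=38): chars_in_quartet=1 acc=0x26 bytes_emitted=0
After char 1 ('P'=15): chars_in_quartet=2 acc=0x98F bytes_emitted=0
After char 2 ('b'=27): chars_in_quartet=3 acc=0x263DB bytes_emitted=0
After char 3 ('c'=28): chars_in_quartet=4 acc=0x98F6DC -> emit 98 F6 DC, reset; bytes_emitted=3
After char 4 ('R'=17): chars_in_quartet=1 acc=0x11 bytes_emitted=3
After char 5 ('B'=1): chars_in_quartet=2 acc=0x441 bytes_emitted=3
After char 6 ('v'=47): chars_in_quartet=3 acc=0x1106F bytes_emitted=3
After char 7 ('V'=21): chars_in_quartet=4 acc=0x441BD5 -> emit 44 1B D5, reset; bytes_emitted=6
After char 8 ('O'=14): chars_in_quartet=1 acc=0xE bytes_emitted=6
After char 9 ('w'=48): chars_in_quartet=2 acc=0x3B0 bytes_emitted=6

Answer: 2 0x3B0 6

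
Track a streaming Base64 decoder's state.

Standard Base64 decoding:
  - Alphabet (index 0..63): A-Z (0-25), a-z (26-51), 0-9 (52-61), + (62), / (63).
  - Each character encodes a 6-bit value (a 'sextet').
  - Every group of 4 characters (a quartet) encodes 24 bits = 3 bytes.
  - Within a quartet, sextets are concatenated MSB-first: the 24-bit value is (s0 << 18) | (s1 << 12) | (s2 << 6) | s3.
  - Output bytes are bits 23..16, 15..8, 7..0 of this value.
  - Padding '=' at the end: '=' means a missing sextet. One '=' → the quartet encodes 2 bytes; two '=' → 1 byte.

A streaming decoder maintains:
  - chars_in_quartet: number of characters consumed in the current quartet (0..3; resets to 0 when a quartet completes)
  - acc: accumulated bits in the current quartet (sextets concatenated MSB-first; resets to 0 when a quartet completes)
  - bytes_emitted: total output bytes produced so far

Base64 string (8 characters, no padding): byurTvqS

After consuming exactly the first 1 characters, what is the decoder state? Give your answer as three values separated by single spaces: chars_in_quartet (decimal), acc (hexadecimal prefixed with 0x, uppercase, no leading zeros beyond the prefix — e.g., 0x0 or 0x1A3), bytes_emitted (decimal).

Answer: 1 0x1B 0

Derivation:
After char 0 ('b'=27): chars_in_quartet=1 acc=0x1B bytes_emitted=0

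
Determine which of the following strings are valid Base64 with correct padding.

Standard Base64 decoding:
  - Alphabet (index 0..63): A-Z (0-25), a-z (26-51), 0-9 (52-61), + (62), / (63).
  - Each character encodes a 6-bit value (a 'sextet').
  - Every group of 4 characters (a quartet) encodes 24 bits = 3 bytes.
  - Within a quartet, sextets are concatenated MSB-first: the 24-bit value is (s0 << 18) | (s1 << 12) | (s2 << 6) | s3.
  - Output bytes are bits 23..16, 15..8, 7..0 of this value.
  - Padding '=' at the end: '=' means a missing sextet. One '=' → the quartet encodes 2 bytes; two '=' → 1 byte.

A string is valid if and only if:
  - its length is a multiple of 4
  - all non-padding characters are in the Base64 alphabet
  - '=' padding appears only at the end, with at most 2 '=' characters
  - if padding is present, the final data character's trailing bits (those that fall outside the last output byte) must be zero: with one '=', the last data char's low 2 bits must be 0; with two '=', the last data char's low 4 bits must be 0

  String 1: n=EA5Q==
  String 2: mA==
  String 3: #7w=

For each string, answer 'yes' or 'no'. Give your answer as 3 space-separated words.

Answer: no yes no

Derivation:
String 1: 'n=EA5Q==' → invalid (bad char(s): ['=']; '=' in middle)
String 2: 'mA==' → valid
String 3: '#7w=' → invalid (bad char(s): ['#'])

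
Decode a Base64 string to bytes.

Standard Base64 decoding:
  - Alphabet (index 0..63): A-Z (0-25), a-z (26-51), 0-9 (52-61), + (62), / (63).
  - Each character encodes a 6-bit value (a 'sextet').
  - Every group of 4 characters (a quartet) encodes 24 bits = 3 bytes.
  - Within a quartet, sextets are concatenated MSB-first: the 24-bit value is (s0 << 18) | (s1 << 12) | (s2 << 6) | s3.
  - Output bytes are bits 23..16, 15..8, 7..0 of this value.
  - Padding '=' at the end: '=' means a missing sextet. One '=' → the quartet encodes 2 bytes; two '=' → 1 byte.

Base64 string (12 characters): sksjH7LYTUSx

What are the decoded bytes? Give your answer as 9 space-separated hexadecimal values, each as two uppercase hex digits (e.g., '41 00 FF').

Answer: B2 4B 23 1F B2 D8 4D 44 B1

Derivation:
After char 0 ('s'=44): chars_in_quartet=1 acc=0x2C bytes_emitted=0
After char 1 ('k'=36): chars_in_quartet=2 acc=0xB24 bytes_emitted=0
After char 2 ('s'=44): chars_in_quartet=3 acc=0x2C92C bytes_emitted=0
After char 3 ('j'=35): chars_in_quartet=4 acc=0xB24B23 -> emit B2 4B 23, reset; bytes_emitted=3
After char 4 ('H'=7): chars_in_quartet=1 acc=0x7 bytes_emitted=3
After char 5 ('7'=59): chars_in_quartet=2 acc=0x1FB bytes_emitted=3
After char 6 ('L'=11): chars_in_quartet=3 acc=0x7ECB bytes_emitted=3
After char 7 ('Y'=24): chars_in_quartet=4 acc=0x1FB2D8 -> emit 1F B2 D8, reset; bytes_emitted=6
After char 8 ('T'=19): chars_in_quartet=1 acc=0x13 bytes_emitted=6
After char 9 ('U'=20): chars_in_quartet=2 acc=0x4D4 bytes_emitted=6
After char 10 ('S'=18): chars_in_quartet=3 acc=0x13512 bytes_emitted=6
After char 11 ('x'=49): chars_in_quartet=4 acc=0x4D44B1 -> emit 4D 44 B1, reset; bytes_emitted=9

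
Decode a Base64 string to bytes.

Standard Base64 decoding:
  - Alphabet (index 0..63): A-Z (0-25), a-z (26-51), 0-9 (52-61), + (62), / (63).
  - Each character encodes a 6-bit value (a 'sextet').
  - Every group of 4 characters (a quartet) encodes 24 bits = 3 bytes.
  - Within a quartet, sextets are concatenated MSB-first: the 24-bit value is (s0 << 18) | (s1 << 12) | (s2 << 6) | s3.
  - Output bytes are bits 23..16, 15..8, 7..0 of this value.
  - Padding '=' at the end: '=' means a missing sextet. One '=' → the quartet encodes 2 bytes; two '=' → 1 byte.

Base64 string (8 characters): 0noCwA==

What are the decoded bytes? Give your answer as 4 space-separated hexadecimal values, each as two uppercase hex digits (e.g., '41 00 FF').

Answer: D2 7A 02 C0

Derivation:
After char 0 ('0'=52): chars_in_quartet=1 acc=0x34 bytes_emitted=0
After char 1 ('n'=39): chars_in_quartet=2 acc=0xD27 bytes_emitted=0
After char 2 ('o'=40): chars_in_quartet=3 acc=0x349E8 bytes_emitted=0
After char 3 ('C'=2): chars_in_quartet=4 acc=0xD27A02 -> emit D2 7A 02, reset; bytes_emitted=3
After char 4 ('w'=48): chars_in_quartet=1 acc=0x30 bytes_emitted=3
After char 5 ('A'=0): chars_in_quartet=2 acc=0xC00 bytes_emitted=3
Padding '==': partial quartet acc=0xC00 -> emit C0; bytes_emitted=4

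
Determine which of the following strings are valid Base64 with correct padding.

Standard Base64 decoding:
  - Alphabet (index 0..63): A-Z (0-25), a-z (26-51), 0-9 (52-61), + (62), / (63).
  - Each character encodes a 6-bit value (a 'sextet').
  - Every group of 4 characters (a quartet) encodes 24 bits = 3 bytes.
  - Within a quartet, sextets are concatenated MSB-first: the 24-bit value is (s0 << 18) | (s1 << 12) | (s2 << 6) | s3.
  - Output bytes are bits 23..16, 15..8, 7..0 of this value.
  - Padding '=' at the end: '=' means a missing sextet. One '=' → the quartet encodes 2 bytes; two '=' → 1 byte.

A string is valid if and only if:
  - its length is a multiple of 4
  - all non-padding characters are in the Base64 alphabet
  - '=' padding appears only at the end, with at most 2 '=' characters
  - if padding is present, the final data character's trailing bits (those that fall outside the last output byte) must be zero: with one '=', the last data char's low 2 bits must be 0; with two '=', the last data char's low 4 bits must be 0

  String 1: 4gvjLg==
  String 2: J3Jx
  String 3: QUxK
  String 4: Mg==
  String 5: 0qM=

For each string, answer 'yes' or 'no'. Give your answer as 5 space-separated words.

Answer: yes yes yes yes yes

Derivation:
String 1: '4gvjLg==' → valid
String 2: 'J3Jx' → valid
String 3: 'QUxK' → valid
String 4: 'Mg==' → valid
String 5: '0qM=' → valid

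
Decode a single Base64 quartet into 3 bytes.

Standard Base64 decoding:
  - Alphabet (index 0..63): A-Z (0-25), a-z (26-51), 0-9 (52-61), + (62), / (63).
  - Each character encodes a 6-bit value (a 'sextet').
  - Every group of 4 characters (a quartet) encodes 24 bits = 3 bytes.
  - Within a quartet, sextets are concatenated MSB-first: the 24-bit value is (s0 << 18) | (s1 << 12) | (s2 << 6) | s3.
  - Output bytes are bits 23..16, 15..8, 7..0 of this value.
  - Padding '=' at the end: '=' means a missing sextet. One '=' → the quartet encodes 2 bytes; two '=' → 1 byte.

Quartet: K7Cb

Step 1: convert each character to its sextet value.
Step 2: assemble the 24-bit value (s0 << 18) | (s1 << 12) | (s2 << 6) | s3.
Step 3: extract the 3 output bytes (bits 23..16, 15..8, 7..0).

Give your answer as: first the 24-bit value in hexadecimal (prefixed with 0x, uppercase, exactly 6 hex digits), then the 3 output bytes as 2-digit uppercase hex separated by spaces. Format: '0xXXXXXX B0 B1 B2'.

Answer: 0x2BB09B 2B B0 9B

Derivation:
Sextets: K=10, 7=59, C=2, b=27
24-bit: (10<<18) | (59<<12) | (2<<6) | 27
      = 0x280000 | 0x03B000 | 0x000080 | 0x00001B
      = 0x2BB09B
Bytes: (v>>16)&0xFF=2B, (v>>8)&0xFF=B0, v&0xFF=9B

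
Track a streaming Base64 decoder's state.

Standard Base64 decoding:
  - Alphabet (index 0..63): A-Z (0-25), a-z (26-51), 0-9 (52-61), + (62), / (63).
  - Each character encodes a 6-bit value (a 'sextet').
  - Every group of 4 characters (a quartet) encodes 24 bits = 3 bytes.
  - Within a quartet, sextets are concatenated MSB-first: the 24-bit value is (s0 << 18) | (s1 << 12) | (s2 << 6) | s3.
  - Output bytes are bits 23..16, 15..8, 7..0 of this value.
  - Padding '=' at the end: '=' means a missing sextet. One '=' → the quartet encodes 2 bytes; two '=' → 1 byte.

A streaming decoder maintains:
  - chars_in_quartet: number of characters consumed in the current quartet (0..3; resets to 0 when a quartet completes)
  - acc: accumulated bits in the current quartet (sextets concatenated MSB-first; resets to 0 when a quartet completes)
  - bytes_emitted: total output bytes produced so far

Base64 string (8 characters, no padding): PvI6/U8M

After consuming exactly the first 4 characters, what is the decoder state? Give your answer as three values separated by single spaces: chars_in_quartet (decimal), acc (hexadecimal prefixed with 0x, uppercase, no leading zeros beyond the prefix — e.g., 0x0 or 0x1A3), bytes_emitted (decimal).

After char 0 ('P'=15): chars_in_quartet=1 acc=0xF bytes_emitted=0
After char 1 ('v'=47): chars_in_quartet=2 acc=0x3EF bytes_emitted=0
After char 2 ('I'=8): chars_in_quartet=3 acc=0xFBC8 bytes_emitted=0
After char 3 ('6'=58): chars_in_quartet=4 acc=0x3EF23A -> emit 3E F2 3A, reset; bytes_emitted=3

Answer: 0 0x0 3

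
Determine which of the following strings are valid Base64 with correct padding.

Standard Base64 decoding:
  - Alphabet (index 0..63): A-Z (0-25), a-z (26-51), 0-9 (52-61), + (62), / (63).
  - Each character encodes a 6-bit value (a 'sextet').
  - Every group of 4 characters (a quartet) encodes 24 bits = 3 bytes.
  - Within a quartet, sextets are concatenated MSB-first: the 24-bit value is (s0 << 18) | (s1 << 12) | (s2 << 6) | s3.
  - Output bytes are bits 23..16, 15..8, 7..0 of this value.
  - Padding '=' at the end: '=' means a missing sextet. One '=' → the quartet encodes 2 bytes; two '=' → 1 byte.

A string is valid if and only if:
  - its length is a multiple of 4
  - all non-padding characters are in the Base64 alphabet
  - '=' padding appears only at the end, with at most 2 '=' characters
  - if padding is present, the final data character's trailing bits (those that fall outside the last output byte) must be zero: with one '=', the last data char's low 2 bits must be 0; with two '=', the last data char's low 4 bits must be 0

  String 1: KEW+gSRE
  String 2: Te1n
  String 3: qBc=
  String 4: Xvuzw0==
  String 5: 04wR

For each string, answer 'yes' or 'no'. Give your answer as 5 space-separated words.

Answer: yes yes yes no yes

Derivation:
String 1: 'KEW+gSRE' → valid
String 2: 'Te1n' → valid
String 3: 'qBc=' → valid
String 4: 'Xvuzw0==' → invalid (bad trailing bits)
String 5: '04wR' → valid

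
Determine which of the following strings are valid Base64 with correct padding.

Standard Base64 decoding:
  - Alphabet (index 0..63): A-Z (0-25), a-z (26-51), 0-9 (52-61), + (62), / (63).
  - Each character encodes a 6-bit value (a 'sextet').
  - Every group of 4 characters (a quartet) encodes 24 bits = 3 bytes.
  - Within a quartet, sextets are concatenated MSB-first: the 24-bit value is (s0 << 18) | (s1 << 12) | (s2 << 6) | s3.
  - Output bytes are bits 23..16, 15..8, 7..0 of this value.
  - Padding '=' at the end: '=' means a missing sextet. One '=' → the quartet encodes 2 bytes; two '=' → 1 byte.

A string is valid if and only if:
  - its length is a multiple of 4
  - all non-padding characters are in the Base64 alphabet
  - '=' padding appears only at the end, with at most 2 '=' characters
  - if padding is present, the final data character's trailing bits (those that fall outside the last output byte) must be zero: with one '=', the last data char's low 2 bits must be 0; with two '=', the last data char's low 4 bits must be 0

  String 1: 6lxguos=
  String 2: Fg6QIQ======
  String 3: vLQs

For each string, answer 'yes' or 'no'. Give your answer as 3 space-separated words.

Answer: yes no yes

Derivation:
String 1: '6lxguos=' → valid
String 2: 'Fg6QIQ======' → invalid (6 pad chars (max 2))
String 3: 'vLQs' → valid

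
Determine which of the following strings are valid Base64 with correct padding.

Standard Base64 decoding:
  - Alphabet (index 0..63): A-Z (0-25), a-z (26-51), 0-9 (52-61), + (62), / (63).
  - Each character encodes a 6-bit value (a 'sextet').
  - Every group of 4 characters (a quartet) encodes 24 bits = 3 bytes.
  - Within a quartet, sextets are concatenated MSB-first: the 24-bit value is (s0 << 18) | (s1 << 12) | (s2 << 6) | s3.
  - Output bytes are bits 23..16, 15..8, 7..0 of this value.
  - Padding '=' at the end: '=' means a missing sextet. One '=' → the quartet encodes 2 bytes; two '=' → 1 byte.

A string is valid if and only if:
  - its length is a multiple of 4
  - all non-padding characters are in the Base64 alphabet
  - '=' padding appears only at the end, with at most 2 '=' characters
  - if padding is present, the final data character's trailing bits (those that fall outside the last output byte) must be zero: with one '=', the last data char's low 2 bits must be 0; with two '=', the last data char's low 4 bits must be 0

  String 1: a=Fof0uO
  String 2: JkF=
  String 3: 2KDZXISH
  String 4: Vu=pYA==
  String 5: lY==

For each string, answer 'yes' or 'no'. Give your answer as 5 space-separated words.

String 1: 'a=Fof0uO' → invalid (bad char(s): ['=']; '=' in middle)
String 2: 'JkF=' → invalid (bad trailing bits)
String 3: '2KDZXISH' → valid
String 4: 'Vu=pYA==' → invalid (bad char(s): ['=']; '=' in middle)
String 5: 'lY==' → invalid (bad trailing bits)

Answer: no no yes no no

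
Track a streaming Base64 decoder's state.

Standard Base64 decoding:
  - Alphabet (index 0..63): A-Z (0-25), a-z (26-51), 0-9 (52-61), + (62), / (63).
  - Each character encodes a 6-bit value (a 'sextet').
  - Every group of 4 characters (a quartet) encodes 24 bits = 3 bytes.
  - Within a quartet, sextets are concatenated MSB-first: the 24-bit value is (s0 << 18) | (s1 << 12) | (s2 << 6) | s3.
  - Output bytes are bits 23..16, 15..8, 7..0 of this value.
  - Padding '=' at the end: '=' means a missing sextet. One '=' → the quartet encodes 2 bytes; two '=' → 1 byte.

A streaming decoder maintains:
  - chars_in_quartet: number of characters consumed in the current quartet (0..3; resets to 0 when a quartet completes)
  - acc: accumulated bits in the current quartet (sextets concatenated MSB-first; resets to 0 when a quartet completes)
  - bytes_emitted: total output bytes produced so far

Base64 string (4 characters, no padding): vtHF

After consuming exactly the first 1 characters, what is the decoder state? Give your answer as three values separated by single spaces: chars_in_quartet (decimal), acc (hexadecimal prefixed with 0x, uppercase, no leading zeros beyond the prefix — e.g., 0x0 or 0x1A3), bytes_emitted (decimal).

After char 0 ('v'=47): chars_in_quartet=1 acc=0x2F bytes_emitted=0

Answer: 1 0x2F 0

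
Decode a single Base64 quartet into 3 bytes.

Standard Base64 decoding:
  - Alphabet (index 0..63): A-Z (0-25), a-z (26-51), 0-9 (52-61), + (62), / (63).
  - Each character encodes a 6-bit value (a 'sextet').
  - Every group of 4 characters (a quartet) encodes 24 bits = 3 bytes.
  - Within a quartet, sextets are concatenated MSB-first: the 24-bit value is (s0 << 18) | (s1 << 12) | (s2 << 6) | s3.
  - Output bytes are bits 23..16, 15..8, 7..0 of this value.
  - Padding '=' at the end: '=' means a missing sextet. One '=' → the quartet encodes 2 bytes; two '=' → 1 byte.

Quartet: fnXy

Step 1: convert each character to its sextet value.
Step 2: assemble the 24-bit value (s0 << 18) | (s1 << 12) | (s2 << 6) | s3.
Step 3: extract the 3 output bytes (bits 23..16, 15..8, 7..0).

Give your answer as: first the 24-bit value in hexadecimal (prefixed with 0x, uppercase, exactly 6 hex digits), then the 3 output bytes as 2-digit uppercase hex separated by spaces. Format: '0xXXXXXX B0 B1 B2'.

Answer: 0x7E75F2 7E 75 F2

Derivation:
Sextets: f=31, n=39, X=23, y=50
24-bit: (31<<18) | (39<<12) | (23<<6) | 50
      = 0x7C0000 | 0x027000 | 0x0005C0 | 0x000032
      = 0x7E75F2
Bytes: (v>>16)&0xFF=7E, (v>>8)&0xFF=75, v&0xFF=F2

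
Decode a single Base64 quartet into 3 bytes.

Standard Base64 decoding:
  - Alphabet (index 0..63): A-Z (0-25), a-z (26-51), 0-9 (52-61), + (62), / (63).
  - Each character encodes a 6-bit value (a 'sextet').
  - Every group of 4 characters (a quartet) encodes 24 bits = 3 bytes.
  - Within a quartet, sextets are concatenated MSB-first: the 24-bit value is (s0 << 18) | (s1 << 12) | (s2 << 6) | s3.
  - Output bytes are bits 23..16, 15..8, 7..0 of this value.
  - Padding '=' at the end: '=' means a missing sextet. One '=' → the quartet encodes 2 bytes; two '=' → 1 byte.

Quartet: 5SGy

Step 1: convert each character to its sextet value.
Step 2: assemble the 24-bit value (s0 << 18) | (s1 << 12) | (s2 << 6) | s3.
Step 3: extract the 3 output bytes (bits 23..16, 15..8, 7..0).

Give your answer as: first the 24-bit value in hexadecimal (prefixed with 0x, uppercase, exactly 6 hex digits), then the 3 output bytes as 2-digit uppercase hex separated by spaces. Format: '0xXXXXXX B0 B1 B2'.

Answer: 0xE521B2 E5 21 B2

Derivation:
Sextets: 5=57, S=18, G=6, y=50
24-bit: (57<<18) | (18<<12) | (6<<6) | 50
      = 0xE40000 | 0x012000 | 0x000180 | 0x000032
      = 0xE521B2
Bytes: (v>>16)&0xFF=E5, (v>>8)&0xFF=21, v&0xFF=B2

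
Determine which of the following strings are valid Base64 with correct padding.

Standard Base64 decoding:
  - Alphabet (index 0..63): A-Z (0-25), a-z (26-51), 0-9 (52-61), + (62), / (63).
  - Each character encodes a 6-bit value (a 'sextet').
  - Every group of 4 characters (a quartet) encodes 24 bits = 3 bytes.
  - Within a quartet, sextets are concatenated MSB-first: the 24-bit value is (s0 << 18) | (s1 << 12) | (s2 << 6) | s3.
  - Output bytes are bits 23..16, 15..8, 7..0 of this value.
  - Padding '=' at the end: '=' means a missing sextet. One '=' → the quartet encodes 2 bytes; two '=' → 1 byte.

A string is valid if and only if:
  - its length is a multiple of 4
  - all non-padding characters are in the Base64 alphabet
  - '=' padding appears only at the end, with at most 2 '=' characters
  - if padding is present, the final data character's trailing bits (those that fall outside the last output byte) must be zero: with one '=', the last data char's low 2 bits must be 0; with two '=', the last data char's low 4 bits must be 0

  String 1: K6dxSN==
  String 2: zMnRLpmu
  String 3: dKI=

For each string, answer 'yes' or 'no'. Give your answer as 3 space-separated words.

String 1: 'K6dxSN==' → invalid (bad trailing bits)
String 2: 'zMnRLpmu' → valid
String 3: 'dKI=' → valid

Answer: no yes yes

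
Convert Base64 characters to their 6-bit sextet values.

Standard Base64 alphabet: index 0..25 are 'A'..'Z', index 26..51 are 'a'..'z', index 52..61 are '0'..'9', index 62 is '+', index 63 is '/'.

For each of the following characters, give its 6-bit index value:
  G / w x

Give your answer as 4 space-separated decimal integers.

Answer: 6 63 48 49

Derivation:
'G': A..Z range, ord('G') − ord('A') = 6
'/': index 63
'w': a..z range, 26 + ord('w') − ord('a') = 48
'x': a..z range, 26 + ord('x') − ord('a') = 49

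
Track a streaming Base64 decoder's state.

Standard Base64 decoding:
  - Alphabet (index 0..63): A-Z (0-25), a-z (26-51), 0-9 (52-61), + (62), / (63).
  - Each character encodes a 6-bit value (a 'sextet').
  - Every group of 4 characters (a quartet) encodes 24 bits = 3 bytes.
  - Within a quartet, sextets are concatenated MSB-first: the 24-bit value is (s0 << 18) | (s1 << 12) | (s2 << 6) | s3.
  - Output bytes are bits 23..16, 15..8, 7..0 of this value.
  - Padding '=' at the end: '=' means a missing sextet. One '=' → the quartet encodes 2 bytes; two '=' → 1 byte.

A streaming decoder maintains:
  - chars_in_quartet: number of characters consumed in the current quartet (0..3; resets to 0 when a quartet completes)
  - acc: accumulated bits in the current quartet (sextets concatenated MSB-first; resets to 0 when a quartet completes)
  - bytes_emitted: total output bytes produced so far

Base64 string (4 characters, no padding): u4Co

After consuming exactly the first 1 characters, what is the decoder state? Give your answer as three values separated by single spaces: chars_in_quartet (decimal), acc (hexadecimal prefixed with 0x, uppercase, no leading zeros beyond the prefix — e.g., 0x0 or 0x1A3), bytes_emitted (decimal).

Answer: 1 0x2E 0

Derivation:
After char 0 ('u'=46): chars_in_quartet=1 acc=0x2E bytes_emitted=0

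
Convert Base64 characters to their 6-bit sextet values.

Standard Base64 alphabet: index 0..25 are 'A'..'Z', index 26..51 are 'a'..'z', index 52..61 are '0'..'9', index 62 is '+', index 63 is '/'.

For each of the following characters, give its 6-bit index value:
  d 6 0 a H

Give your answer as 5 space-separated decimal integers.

'd': a..z range, 26 + ord('d') − ord('a') = 29
'6': 0..9 range, 52 + ord('6') − ord('0') = 58
'0': 0..9 range, 52 + ord('0') − ord('0') = 52
'a': a..z range, 26 + ord('a') − ord('a') = 26
'H': A..Z range, ord('H') − ord('A') = 7

Answer: 29 58 52 26 7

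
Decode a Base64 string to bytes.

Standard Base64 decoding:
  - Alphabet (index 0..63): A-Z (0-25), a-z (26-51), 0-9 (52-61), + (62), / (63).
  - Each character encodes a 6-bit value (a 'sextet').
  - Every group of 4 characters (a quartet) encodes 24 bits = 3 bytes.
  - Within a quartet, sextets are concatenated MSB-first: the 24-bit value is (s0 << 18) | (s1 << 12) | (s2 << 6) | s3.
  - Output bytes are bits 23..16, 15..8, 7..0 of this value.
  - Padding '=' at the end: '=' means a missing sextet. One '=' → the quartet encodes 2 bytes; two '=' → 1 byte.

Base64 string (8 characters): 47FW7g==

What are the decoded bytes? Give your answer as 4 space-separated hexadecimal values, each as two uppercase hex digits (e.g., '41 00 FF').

After char 0 ('4'=56): chars_in_quartet=1 acc=0x38 bytes_emitted=0
After char 1 ('7'=59): chars_in_quartet=2 acc=0xE3B bytes_emitted=0
After char 2 ('F'=5): chars_in_quartet=3 acc=0x38EC5 bytes_emitted=0
After char 3 ('W'=22): chars_in_quartet=4 acc=0xE3B156 -> emit E3 B1 56, reset; bytes_emitted=3
After char 4 ('7'=59): chars_in_quartet=1 acc=0x3B bytes_emitted=3
After char 5 ('g'=32): chars_in_quartet=2 acc=0xEE0 bytes_emitted=3
Padding '==': partial quartet acc=0xEE0 -> emit EE; bytes_emitted=4

Answer: E3 B1 56 EE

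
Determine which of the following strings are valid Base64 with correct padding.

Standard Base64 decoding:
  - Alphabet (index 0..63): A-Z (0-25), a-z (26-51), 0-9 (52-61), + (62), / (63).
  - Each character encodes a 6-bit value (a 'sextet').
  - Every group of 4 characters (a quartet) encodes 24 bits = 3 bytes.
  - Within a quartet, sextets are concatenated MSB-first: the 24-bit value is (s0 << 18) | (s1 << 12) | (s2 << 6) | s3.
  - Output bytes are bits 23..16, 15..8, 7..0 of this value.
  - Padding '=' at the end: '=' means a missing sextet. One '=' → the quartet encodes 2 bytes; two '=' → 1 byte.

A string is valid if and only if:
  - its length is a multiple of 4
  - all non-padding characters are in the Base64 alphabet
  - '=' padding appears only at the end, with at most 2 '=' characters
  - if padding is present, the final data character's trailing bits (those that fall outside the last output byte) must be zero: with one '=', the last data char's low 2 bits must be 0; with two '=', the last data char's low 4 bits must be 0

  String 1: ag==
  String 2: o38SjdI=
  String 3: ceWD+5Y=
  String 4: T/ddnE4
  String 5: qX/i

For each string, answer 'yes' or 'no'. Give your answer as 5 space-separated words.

String 1: 'ag==' → valid
String 2: 'o38SjdI=' → valid
String 3: 'ceWD+5Y=' → valid
String 4: 'T/ddnE4' → invalid (len=7 not mult of 4)
String 5: 'qX/i' → valid

Answer: yes yes yes no yes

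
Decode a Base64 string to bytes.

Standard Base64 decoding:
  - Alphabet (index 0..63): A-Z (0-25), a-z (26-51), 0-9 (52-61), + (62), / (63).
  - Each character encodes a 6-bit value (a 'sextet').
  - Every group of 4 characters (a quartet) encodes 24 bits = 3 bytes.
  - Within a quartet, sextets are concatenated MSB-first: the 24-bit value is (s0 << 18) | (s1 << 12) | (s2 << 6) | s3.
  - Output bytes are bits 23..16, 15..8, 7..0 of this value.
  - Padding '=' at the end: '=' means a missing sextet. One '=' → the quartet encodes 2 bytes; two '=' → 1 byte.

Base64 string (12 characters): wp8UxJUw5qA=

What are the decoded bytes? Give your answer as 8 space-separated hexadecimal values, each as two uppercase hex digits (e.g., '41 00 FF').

Answer: C2 9F 14 C4 95 30 E6 A0

Derivation:
After char 0 ('w'=48): chars_in_quartet=1 acc=0x30 bytes_emitted=0
After char 1 ('p'=41): chars_in_quartet=2 acc=0xC29 bytes_emitted=0
After char 2 ('8'=60): chars_in_quartet=3 acc=0x30A7C bytes_emitted=0
After char 3 ('U'=20): chars_in_quartet=4 acc=0xC29F14 -> emit C2 9F 14, reset; bytes_emitted=3
After char 4 ('x'=49): chars_in_quartet=1 acc=0x31 bytes_emitted=3
After char 5 ('J'=9): chars_in_quartet=2 acc=0xC49 bytes_emitted=3
After char 6 ('U'=20): chars_in_quartet=3 acc=0x31254 bytes_emitted=3
After char 7 ('w'=48): chars_in_quartet=4 acc=0xC49530 -> emit C4 95 30, reset; bytes_emitted=6
After char 8 ('5'=57): chars_in_quartet=1 acc=0x39 bytes_emitted=6
After char 9 ('q'=42): chars_in_quartet=2 acc=0xE6A bytes_emitted=6
After char 10 ('A'=0): chars_in_quartet=3 acc=0x39A80 bytes_emitted=6
Padding '=': partial quartet acc=0x39A80 -> emit E6 A0; bytes_emitted=8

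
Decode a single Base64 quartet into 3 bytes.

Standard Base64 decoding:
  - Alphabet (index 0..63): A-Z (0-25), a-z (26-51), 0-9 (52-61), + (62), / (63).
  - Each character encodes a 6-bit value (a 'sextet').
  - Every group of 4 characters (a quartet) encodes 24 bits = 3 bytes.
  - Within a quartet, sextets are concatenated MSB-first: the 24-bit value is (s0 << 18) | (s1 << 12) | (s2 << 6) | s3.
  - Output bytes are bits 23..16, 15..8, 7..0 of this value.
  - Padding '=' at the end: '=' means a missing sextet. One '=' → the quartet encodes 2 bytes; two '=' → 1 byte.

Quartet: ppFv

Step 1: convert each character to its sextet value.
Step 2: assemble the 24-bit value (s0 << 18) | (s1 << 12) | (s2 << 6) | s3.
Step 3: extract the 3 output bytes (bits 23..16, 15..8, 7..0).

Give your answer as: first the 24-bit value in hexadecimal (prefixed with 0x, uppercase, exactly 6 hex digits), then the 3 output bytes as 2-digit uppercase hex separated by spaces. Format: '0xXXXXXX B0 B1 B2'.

Sextets: p=41, p=41, F=5, v=47
24-bit: (41<<18) | (41<<12) | (5<<6) | 47
      = 0xA40000 | 0x029000 | 0x000140 | 0x00002F
      = 0xA6916F
Bytes: (v>>16)&0xFF=A6, (v>>8)&0xFF=91, v&0xFF=6F

Answer: 0xA6916F A6 91 6F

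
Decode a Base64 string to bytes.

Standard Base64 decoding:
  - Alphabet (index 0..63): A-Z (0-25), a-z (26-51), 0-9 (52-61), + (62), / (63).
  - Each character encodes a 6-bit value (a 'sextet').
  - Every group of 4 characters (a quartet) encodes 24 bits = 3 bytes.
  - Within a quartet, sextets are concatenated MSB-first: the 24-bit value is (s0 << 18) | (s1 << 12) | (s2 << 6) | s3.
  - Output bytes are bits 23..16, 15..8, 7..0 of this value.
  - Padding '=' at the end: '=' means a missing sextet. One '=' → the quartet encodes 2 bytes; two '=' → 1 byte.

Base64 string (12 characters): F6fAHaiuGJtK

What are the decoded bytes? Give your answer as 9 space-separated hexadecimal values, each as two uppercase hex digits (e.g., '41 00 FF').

Answer: 17 A7 C0 1D A8 AE 18 9B 4A

Derivation:
After char 0 ('F'=5): chars_in_quartet=1 acc=0x5 bytes_emitted=0
After char 1 ('6'=58): chars_in_quartet=2 acc=0x17A bytes_emitted=0
After char 2 ('f'=31): chars_in_quartet=3 acc=0x5E9F bytes_emitted=0
After char 3 ('A'=0): chars_in_quartet=4 acc=0x17A7C0 -> emit 17 A7 C0, reset; bytes_emitted=3
After char 4 ('H'=7): chars_in_quartet=1 acc=0x7 bytes_emitted=3
After char 5 ('a'=26): chars_in_quartet=2 acc=0x1DA bytes_emitted=3
After char 6 ('i'=34): chars_in_quartet=3 acc=0x76A2 bytes_emitted=3
After char 7 ('u'=46): chars_in_quartet=4 acc=0x1DA8AE -> emit 1D A8 AE, reset; bytes_emitted=6
After char 8 ('G'=6): chars_in_quartet=1 acc=0x6 bytes_emitted=6
After char 9 ('J'=9): chars_in_quartet=2 acc=0x189 bytes_emitted=6
After char 10 ('t'=45): chars_in_quartet=3 acc=0x626D bytes_emitted=6
After char 11 ('K'=10): chars_in_quartet=4 acc=0x189B4A -> emit 18 9B 4A, reset; bytes_emitted=9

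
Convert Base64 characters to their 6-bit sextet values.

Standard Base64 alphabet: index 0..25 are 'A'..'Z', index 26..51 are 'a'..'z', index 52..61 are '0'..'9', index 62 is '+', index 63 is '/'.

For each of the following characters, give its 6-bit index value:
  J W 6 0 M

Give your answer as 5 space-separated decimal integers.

'J': A..Z range, ord('J') − ord('A') = 9
'W': A..Z range, ord('W') − ord('A') = 22
'6': 0..9 range, 52 + ord('6') − ord('0') = 58
'0': 0..9 range, 52 + ord('0') − ord('0') = 52
'M': A..Z range, ord('M') − ord('A') = 12

Answer: 9 22 58 52 12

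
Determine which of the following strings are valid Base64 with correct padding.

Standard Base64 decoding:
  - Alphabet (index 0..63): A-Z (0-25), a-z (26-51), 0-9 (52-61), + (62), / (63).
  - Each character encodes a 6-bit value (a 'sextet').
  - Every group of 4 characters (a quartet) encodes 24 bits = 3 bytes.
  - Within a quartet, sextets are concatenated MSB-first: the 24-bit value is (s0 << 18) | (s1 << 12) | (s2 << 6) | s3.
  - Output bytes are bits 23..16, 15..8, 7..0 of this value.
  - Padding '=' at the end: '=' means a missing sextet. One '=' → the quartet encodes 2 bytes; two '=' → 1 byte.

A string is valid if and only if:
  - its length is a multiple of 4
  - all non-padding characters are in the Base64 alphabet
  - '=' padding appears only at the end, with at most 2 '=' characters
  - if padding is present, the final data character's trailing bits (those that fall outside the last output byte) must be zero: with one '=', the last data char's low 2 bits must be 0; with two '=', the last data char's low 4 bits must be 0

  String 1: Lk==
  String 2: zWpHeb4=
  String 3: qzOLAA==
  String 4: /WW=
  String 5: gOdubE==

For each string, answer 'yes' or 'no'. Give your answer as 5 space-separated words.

String 1: 'Lk==' → invalid (bad trailing bits)
String 2: 'zWpHeb4=' → valid
String 3: 'qzOLAA==' → valid
String 4: '/WW=' → invalid (bad trailing bits)
String 5: 'gOdubE==' → invalid (bad trailing bits)

Answer: no yes yes no no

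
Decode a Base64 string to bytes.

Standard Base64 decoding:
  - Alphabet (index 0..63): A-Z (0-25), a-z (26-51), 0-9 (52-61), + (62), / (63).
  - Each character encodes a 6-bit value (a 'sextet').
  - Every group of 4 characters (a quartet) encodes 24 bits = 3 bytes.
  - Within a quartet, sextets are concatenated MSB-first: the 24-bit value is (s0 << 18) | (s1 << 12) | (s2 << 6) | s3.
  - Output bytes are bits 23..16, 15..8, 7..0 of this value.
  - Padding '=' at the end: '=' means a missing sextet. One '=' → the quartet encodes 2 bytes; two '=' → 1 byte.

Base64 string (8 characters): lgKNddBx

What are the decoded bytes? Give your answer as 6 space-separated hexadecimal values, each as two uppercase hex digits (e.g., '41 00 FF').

Answer: 96 02 8D 75 D0 71

Derivation:
After char 0 ('l'=37): chars_in_quartet=1 acc=0x25 bytes_emitted=0
After char 1 ('g'=32): chars_in_quartet=2 acc=0x960 bytes_emitted=0
After char 2 ('K'=10): chars_in_quartet=3 acc=0x2580A bytes_emitted=0
After char 3 ('N'=13): chars_in_quartet=4 acc=0x96028D -> emit 96 02 8D, reset; bytes_emitted=3
After char 4 ('d'=29): chars_in_quartet=1 acc=0x1D bytes_emitted=3
After char 5 ('d'=29): chars_in_quartet=2 acc=0x75D bytes_emitted=3
After char 6 ('B'=1): chars_in_quartet=3 acc=0x1D741 bytes_emitted=3
After char 7 ('x'=49): chars_in_quartet=4 acc=0x75D071 -> emit 75 D0 71, reset; bytes_emitted=6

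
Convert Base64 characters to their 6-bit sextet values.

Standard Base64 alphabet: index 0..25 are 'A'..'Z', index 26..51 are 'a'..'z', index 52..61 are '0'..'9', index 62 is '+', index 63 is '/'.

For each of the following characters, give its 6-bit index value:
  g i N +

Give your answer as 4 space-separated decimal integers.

'g': a..z range, 26 + ord('g') − ord('a') = 32
'i': a..z range, 26 + ord('i') − ord('a') = 34
'N': A..Z range, ord('N') − ord('A') = 13
'+': index 62

Answer: 32 34 13 62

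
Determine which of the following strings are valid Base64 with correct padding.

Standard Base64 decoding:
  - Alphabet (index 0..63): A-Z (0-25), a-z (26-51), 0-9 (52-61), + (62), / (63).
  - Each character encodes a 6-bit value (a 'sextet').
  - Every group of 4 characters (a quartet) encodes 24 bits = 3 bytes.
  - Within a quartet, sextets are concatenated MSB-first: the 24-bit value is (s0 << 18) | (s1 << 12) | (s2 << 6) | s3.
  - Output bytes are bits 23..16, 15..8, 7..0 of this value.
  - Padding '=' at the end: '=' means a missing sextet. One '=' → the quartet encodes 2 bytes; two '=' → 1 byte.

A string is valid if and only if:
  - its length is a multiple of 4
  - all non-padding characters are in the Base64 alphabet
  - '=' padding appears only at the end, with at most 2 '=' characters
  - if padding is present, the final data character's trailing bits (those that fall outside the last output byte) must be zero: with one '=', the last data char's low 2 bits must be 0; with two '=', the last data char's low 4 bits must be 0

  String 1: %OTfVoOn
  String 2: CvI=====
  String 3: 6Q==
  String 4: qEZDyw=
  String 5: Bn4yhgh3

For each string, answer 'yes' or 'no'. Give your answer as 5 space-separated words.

Answer: no no yes no yes

Derivation:
String 1: '%OTfVoOn' → invalid (bad char(s): ['%'])
String 2: 'CvI=====' → invalid (5 pad chars (max 2))
String 3: '6Q==' → valid
String 4: 'qEZDyw=' → invalid (len=7 not mult of 4)
String 5: 'Bn4yhgh3' → valid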